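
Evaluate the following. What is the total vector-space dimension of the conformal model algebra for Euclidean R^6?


The conformal model of R^6 uses Cl(7,1): the 6 Euclidean generators plus two extra orthogonal generators e+ (e+^2 = +1) and e- (e-^2 = -1), from which the null vectors e0, einf are built.
Number of generators m = 6 + 2 = 8.
dim Cl(p,q) = 2^m = 2^8 = 256


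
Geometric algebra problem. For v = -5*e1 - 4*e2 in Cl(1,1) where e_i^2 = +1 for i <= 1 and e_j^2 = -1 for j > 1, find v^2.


v^2 = sum of c_i^2 * e_i^2
Positive signature terms (e_i^2 = +1): (-5)^2 = 25
Negative signature terms (e_j^2 = -1): (-4)^2 = 16
v^2 = 25 - 16 = 9


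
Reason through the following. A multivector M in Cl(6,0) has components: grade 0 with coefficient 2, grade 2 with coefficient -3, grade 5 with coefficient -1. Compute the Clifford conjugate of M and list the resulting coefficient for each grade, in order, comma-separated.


Clifford conjugate sign for grade k: (-1)^(k(k+1)/2)
Grade 0: (-1)^(0*1/2) = (-1)^0 = 1, coeff 2 -> 2
Grade 2: (-1)^(2*3/2) = (-1)^3 = -1, coeff -3 -> 3
Grade 5: (-1)^(5*6/2) = (-1)^15 = -1, coeff -1 -> 1
Conjugated coefficients: 2, 3, 1


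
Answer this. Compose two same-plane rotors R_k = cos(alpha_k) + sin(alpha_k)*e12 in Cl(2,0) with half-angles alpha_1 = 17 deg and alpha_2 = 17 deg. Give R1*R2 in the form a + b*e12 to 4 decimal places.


Same-plane rotors commute and their half-angles add:
R1*R2 = cos(a1 + a2) + sin(a1 + a2)*e12.
a1 + a2 = 17 + 17 = 34 deg
cos(34 deg) = 0.8290
sin(34 deg) = 0.5592
R1*R2 = 0.8290 + 0.5592*e12


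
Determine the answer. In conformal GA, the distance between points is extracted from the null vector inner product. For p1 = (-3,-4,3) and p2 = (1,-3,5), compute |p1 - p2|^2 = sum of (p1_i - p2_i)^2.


p1 - p2 = (-4, -1, -2)
|p1 - p2|^2 = (-4)^2 + (-1)^2 + (-2)^2
= 16 + 1 + 4
= 21


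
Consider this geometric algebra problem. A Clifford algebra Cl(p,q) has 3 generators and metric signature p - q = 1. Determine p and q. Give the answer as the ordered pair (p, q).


We need p + q = 3 and p - q = 1.
Adding: 2p = 3 + 1 = 4, so p = 2.
Then q = 3 - 2 = 1.
(p, q) = (2, 1)


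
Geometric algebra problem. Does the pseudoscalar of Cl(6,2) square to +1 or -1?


The pseudoscalar I = e1...e_n (product of all n generators) of Cl(p,q) satisfies I^2 = (-1)^(q + n(n-1)/2).
p = 6, q = 2, n = p + q = 8
n(n-1)/2 = 8 * 7 / 2 = 28
Exponent = q + n(n-1)/2 = 2 + 28 = 30
I^2 = (-1)^30 = +1


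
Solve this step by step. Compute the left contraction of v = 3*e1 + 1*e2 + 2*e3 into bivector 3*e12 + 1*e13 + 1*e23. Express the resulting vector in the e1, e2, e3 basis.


Left contraction v _| B = <vB>_1 (grade-1 part of the geometric product vB).
Using e1_|e12 = e2, e2_|e12 = -e1, e1_|e13 = e3, e3_|e13 = -e1, e2_|e23 = e3, e3_|e23 = -e2:
e1 coeff: -v2*b12 - v3*b13 = -(1)*(3) - (2)*(1) = -5
e2 coeff: v1*b12 - v3*b23 = (3)*(3) - (2)*(1) = 7
e3 coeff: v1*b13 + v2*b23 = (3)*(1) + (1)*(1) = 4
v _| B = -5*e1 + 7*e2 + 4*e3


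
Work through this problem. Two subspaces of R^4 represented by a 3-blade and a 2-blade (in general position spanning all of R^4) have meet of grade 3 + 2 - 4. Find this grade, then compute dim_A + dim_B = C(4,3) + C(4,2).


Meet grade = grade(A) + grade(B) - n
= 3 + 2 - 4 = 1
C(4,3) = 4
C(4,2) = 6
dim_A + dim_B = 4 + 6 = 10


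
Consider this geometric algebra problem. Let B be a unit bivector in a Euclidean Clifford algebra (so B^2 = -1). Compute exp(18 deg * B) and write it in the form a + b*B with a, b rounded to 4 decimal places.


For a unit bivector B with B^2 = -1, the exponential series gives
e^(theta*B) = cos(theta) + sin(theta)*B (the GA analogue of Euler's formula).
theta = 18 degrees = 0.314159 rad
cos(18 deg) = 0.9511
sin(18 deg) = 0.3090
exp(theta*B) = 0.9511 + 0.3090*B


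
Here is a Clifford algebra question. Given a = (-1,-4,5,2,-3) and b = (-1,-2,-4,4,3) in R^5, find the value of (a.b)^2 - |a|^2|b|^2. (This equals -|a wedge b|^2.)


a . b = (-1)*(-1) + (-4)*(-2) + 5*(-4) + 2*4 + (-3)*3
= 1 + 8 + (-20) + 8 + (-9) = -12
|a|^2 = (-1)^2 + (-4)^2 + 5^2 + 2^2 + (-3)^2 = 55
|b|^2 = (-1)^2 + (-2)^2 + (-4)^2 + 4^2 + 3^2 = 46
(a.b)^2 = (-12)^2 = 144
|a|^2 * |b|^2 = 55 * 46 = 2530
Result = 144 - 2530 = -2386


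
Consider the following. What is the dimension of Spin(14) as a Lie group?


Spin(n) double-covers SO(n); both have Lie algebra so(n) of dimension n(n-1)/2.
n = 14
n(n-1) = 14 * 13 = 182
dim Spin(14) = 182/2 = 91


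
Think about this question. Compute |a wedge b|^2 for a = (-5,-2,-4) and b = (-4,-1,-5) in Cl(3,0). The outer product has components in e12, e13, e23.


a wedge b = (a1*b2 - a2*b1)*e12 + (a1*b3 - a3*b1)*e13 + (a2*b3 - a3*b2)*e23
e12 coeff: (-5)*(-1) - (-2)*(-4) = 5 - 8 = -3
e13 coeff: (-5)*(-5) - (-4)*(-4) = 25 - 16 = 9
e23 coeff: (-2)*(-5) - (-4)*(-1) = 10 - 4 = 6
|a wedge b|^2 = (-3)^2 + 9^2 + 6^2
= 9 + 81 + 36
= 126


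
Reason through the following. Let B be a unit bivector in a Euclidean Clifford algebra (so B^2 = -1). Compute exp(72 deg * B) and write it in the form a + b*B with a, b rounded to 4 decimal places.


For a unit bivector B with B^2 = -1, the exponential series gives
e^(theta*B) = cos(theta) + sin(theta)*B (the GA analogue of Euler's formula).
theta = 72 degrees = 1.256637 rad
cos(72 deg) = 0.3090
sin(72 deg) = 0.9511
exp(theta*B) = 0.3090 + 0.9511*B


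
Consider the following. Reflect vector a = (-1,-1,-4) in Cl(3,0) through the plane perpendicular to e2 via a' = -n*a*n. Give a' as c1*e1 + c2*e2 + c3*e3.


Reflection formula: a' = -n*a*n, with n = e2 (unit vector, n^2 = 1).
For reflection through hyperplane perp to e2:
The component along e2 flips sign, others stay.
a = (-1, -1, -4)
a' = (-1, 1, -4)
a' = -1*e1 + 1*e2 - 4*e3


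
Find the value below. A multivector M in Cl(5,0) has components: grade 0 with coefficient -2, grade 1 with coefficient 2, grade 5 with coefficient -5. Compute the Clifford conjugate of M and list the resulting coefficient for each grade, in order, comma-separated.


Clifford conjugate sign for grade k: (-1)^(k(k+1)/2)
Grade 0: (-1)^(0*1/2) = (-1)^0 = 1, coeff -2 -> -2
Grade 1: (-1)^(1*2/2) = (-1)^1 = -1, coeff 2 -> -2
Grade 5: (-1)^(5*6/2) = (-1)^15 = -1, coeff -5 -> 5
Conjugated coefficients: -2, -2, 5


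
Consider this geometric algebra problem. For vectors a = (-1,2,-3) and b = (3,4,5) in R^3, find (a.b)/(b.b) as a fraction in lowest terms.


Projection coefficient = (a . b) / (b . b)
a . b = (-1)*3 + 2*4 + (-3)*5
= -3 + 8 + (-15) = -10
b . b = 3^2 + 4^2 + 5^2
= 9 + 16 + 25 = 50
Coefficient = -10/50
In lowest terms: -1/5


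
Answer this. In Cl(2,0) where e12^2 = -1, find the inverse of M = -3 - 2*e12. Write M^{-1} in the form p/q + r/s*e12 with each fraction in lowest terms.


M = -3 - 2*e12, where e12^2 = -1.
Since M commutes with its reverse ~M = a - b*e12, M * ~M = a^2 - b^2*e12^2 = a^2 + b^2.
So M^{-1} = ~M / (a^2 + b^2) = (a - b*e12)/(a^2 + b^2).
a^2 + b^2 = 9 + 4 = 13
Scalar part = -3/13 = -3/13
Bivector coeff = 2/13 = 2/13
M^{-1} = -3/13 + 2/13*e12


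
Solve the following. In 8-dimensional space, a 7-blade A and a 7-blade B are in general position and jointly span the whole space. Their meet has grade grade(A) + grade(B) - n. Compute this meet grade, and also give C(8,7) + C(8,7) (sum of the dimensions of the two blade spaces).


Meet grade = grade(A) + grade(B) - n
= 7 + 7 - 8 = 6
C(8,7) = 8
C(8,7) = 8
dim_A + dim_B = 8 + 8 = 16


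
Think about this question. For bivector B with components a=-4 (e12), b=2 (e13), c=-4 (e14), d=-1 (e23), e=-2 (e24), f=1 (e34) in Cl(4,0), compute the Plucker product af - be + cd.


Plucker relation: af - be + cd
a*f = (-4)*1 = -4
b*e = 2*(-2) = -4
c*d = (-4)*(-1) = 4
af - be + cd = -4 - (-4) + 4
= 4


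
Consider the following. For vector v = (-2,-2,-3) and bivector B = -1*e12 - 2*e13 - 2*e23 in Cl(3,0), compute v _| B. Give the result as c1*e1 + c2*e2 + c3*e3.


Left contraction v _| B = <vB>_1 (grade-1 part of the geometric product vB).
Using e1_|e12 = e2, e2_|e12 = -e1, e1_|e13 = e3, e3_|e13 = -e1, e2_|e23 = e3, e3_|e23 = -e2:
e1 coeff: -v2*b12 - v3*b13 = -(-2)*(-1) - (-3)*(-2) = -8
e2 coeff: v1*b12 - v3*b23 = (-2)*(-1) - (-3)*(-2) = -4
e3 coeff: v1*b13 + v2*b23 = (-2)*(-2) + (-2)*(-2) = 8
v _| B = -8*e1 - 4*e2 + 8*e3


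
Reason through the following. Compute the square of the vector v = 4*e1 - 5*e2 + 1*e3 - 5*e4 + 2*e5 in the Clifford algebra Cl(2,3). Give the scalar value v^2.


v^2 = sum of c_i^2 * e_i^2
Positive signature terms (e_i^2 = +1): 4^2 + (-5)^2 = 41
Negative signature terms (e_j^2 = -1): 1^2 + (-5)^2 + 2^2 = 30
v^2 = 41 - 30 = 11


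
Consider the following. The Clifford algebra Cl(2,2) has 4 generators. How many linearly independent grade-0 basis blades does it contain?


Number of grade-k basis blades in Cl(p,q) with n = p + q is C(n, k).
n = 2 + 2 = 4
C(4, 0) = 4! / (0! * 4!)
= 24 / (1 * 24)
= 1


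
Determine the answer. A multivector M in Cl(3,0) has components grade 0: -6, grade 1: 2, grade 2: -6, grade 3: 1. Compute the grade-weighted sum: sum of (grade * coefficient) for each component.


Grade-weighted sum = sum of grade_k * coefficient_k
0*(-6) = 0
1*2 = 2
2*(-6) = -12
3*1 = 3
Total = 0 + 2 + (-12) + 3 = -7


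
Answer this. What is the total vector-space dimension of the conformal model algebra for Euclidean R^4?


The conformal model of R^4 uses Cl(5,1): the 4 Euclidean generators plus two extra orthogonal generators e+ (e+^2 = +1) and e- (e-^2 = -1), from which the null vectors e0, einf are built.
Number of generators m = 4 + 2 = 6.
dim Cl(p,q) = 2^m = 2^6 = 64


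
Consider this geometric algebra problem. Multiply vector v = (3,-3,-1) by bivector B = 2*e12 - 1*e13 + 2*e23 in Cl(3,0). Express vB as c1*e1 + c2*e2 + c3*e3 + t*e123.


vB has grade-1 (vector) and grade-3 (trivector) parts: vB = (v _| B) + (v ^ B).
Vector part <vB>_1:
  e1: -v2*b12 - v3*b13 = -(-3)*(2) - (-1)*(-1) = 5
  e2: v1*b12 - v3*b23 = (3)*(2) - (-1)*(2) = 8
  e3: v1*b13 + v2*b23 = (3)*(-1) + (-3)*(2) = -9
Trivector part <vB>_3:
  e123: v1*b23 - v2*b13 + v3*b12 = (3)*(2) - (-3)*(-1) + (-1)*(2) = 1
vB = 5*e1 + 8*e2 - 9*e3 + 1*e123


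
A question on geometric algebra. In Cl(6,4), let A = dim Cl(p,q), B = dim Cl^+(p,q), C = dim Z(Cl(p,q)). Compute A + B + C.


n = 6 + 4 = 10
Total dim = 2^10 = 1024
Even subalgebra dim = 2^9 = 512
n is even, so center dim = 1
Sum = 1024 + 512 + 1 = 1537


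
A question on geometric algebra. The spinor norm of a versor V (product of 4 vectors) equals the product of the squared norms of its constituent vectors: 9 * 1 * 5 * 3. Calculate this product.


Spinor norm N(V) = |v1|^2 * |v2|^2 * ... * |v4|^2
= 9 * 1 * 5 * 3
Running product: 9, 9, 45, 135
N(V) = 135


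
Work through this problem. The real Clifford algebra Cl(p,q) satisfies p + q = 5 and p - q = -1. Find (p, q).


We need p + q = 5 and p - q = -1.
Adding: 2p = 5 + (-1) = 4, so p = 2.
Then q = 5 - 2 = 3.
(p, q) = (2, 3)


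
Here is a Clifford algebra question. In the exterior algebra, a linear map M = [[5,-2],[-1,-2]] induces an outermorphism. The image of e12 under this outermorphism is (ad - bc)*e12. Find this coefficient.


The outermorphism of a linear map f sends e1^e2 to f(e1)^f(e2).
f(e1) = 5*e1 - 1*e2
f(e2) = -2*e1 - 2*e2
f(e1) ^ f(e2) = (5*e1 - 1*e2) ^ (-2*e1 - 2*e2)
= 5*(-2)*e12 + (-1)*(-2)*e21
= (-10 - 2)*e12
= -12*e12
Coefficient = -12


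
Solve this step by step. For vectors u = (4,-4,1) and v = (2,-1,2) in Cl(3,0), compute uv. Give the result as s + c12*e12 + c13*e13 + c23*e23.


In Cl(3,0): e_i^2 = 1, e_ie_j = -e_je_i for i != j.
Scalar part = u . v = 4*2 + (-4)*(-1) + 1*2
= 8 + 4 + 2 = 14
e12 coeff = 4*(-1) - (-4)*2 = -4 - (-8) = 4
e13 coeff = 4*2 - 1*2 = 8 - 2 = 6
e23 coeff = (-4)*2 - 1*(-1) = -8 - (-1) = -7
uv = 14 + 4*e12 + 6*e13 - 7*e23


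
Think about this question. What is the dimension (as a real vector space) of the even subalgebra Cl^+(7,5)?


Even subalgebra dimension = 2^(n-1)
n = 7 + 5 = 12
2^(12 - 1) = 2^11 = 2048
Verification: sum of C(12,k) for even k = 1 + 66 + 495 + 924 + 495 + 66 + 1 = 2048
Result = 2048


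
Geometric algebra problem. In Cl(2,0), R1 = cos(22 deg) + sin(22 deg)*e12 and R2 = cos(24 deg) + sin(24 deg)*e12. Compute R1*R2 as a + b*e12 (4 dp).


Same-plane rotors commute and their half-angles add:
R1*R2 = cos(a1 + a2) + sin(a1 + a2)*e12.
a1 + a2 = 22 + 24 = 46 deg
cos(46 deg) = 0.6947
sin(46 deg) = 0.7193
R1*R2 = 0.6947 + 0.7193*e12


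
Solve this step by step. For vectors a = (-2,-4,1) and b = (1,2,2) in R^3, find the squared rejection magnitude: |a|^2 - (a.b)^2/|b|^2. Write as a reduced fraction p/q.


|a|^2 = (-2)^2 + (-4)^2 + 1^2 = 21
|b|^2 = 1^2 + 2^2 + 2^2 = 9
a . b = (-2)*1 + (-4)*2 + 1*2 = -8
(a.b)^2 = (-8)^2 = 64
|rej|^2 = 21 - 64/9
= (189 - 64)/9
= 125/9
In lowest terms: 125/9


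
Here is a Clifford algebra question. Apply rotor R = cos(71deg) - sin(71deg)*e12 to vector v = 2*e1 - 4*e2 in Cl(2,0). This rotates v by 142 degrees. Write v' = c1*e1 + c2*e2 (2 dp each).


Rotor R = cos(71deg) - sin(71deg)*e12
Rotation angle theta = 2 * 71 = 142 degrees
v' = R*v*~R rotates v by theta.
cos(142deg) = -0.7880, sin(142deg) = 0.6157
v'_1 = 2*cos(142deg) - (-4)*sin(142deg)
= 2*(-0.7880) - (-4)*0.6157
= 0.89
v'_2 = 2*sin(142deg) + (-4)*cos(142deg)
= 2*0.6157 + (-4)*(-0.7880)
= 4.38
v' = 0.89*e1 + 4.38*e2


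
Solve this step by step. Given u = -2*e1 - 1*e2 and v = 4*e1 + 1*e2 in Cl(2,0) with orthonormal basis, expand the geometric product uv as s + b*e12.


Expand: (-2*e1 - 1*e2)(4*e1 + 1*e2)
= (-2)*4*e1e1 + (-2)*1*e1e2 + (-1)*4*e2e1 + (-1)*1*e2e2
Using e1^2 = e2^2 = 1, e2e1 = -e1e2:
Scalar part s = (-2)*4 + (-1)*1 = -8 + (-1) = -9
Bivector part b = (-2)*1 - (-1)*4 = -2 - (-4) = 2
uv = -9 + 2*e12


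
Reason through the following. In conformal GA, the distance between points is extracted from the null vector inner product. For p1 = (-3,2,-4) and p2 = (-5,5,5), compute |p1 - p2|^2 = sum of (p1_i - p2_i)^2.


p1 - p2 = (2, -3, -9)
|p1 - p2|^2 = 2^2 + (-3)^2 + (-9)^2
= 4 + 9 + 81
= 94


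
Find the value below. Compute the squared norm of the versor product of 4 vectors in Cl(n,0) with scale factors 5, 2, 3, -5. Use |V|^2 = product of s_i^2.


Each vector v_i has |v_i|^2 = s_i^2
Squared scales: 5^2 = 25, 2^2 = 4, 3^2 = 9, (-5)^2 = 25
|V|^2 = 25 * 4 * 9 * 25
= 22500


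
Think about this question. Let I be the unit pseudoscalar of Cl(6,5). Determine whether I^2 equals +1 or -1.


The pseudoscalar I = e1...e_n (product of all n generators) of Cl(p,q) satisfies I^2 = (-1)^(q + n(n-1)/2).
p = 6, q = 5, n = p + q = 11
n(n-1)/2 = 11 * 10 / 2 = 55
Exponent = q + n(n-1)/2 = 5 + 55 = 60
I^2 = (-1)^60 = +1


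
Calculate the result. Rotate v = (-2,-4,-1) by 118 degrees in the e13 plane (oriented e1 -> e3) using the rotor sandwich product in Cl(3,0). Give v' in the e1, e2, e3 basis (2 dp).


Rotor R = cos(59deg) - sin(59deg)*e13
Rotation angle theta = 2 * 59 = 118 degrees in the e13 plane (e1 -> e3).
The component perpendicular to the plane (e2) is invariant: v'_2 = v2 = -4.00
cos(118deg) = -0.4695, sin(118deg) = 0.8829
v'_1 = v1*cos(theta) - v3*sin(theta) = -2*(-0.4695) - (-1)*0.8829 = 1.82
v'_3 = v1*sin(theta) + v3*cos(theta) = -2*0.8829 + (-1)*(-0.4695) = -1.30
v' = 1.82*e1 - 4.00*e2 - 1.30*e3


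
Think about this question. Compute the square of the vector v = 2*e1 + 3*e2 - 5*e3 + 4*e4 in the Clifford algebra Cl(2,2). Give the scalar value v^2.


v^2 = sum of c_i^2 * e_i^2
Positive signature terms (e_i^2 = +1): 2^2 + 3^2 = 13
Negative signature terms (e_j^2 = -1): (-5)^2 + 4^2 = 41
v^2 = 13 - 41 = -28


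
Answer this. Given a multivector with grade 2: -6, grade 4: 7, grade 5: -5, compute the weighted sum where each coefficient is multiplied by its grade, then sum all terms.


Grade-weighted sum = sum of grade_k * coefficient_k
2*(-6) = -12
4*7 = 28
5*(-5) = -25
Total = -12 + 28 + (-25) = -9


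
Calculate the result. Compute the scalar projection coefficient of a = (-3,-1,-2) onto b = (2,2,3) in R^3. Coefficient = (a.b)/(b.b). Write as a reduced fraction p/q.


Projection coefficient = (a . b) / (b . b)
a . b = (-3)*2 + (-1)*2 + (-2)*3
= -6 + (-2) + (-6) = -14
b . b = 2^2 + 2^2 + 3^2
= 4 + 4 + 9 = 17
Coefficient = -14/17
In lowest terms: -14/17


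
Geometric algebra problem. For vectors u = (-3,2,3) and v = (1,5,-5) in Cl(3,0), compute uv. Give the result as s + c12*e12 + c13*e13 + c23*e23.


In Cl(3,0): e_i^2 = 1, e_ie_j = -e_je_i for i != j.
Scalar part = u . v = (-3)*1 + 2*5 + 3*(-5)
= -3 + 10 + (-15) = -8
e12 coeff = (-3)*5 - 2*1 = -15 - 2 = -17
e13 coeff = (-3)*(-5) - 3*1 = 15 - 3 = 12
e23 coeff = 2*(-5) - 3*5 = -10 - 15 = -25
uv = -8 - 17*e12 + 12*e13 - 25*e23


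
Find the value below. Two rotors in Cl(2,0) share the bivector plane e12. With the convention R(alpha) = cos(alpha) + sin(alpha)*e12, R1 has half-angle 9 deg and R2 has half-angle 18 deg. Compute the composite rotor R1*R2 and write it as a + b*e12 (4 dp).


Same-plane rotors commute and their half-angles add:
R1*R2 = cos(a1 + a2) + sin(a1 + a2)*e12.
a1 + a2 = 9 + 18 = 27 deg
cos(27 deg) = 0.8910
sin(27 deg) = 0.4540
R1*R2 = 0.8910 + 0.4540*e12


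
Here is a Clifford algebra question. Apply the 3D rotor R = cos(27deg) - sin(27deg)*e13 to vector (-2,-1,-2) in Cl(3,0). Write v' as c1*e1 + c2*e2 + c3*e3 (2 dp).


Rotor R = cos(27deg) - sin(27deg)*e13
Rotation angle theta = 2 * 27 = 54 degrees in the e13 plane (e1 -> e3).
The component perpendicular to the plane (e2) is invariant: v'_2 = v2 = -1.00
cos(54deg) = 0.5878, sin(54deg) = 0.8090
v'_1 = v1*cos(theta) - v3*sin(theta) = -2*0.5878 - (-2)*0.8090 = 0.44
v'_3 = v1*sin(theta) + v3*cos(theta) = -2*0.8090 + (-2)*0.5878 = -2.79
v' = 0.44*e1 - 1.00*e2 - 2.79*e3


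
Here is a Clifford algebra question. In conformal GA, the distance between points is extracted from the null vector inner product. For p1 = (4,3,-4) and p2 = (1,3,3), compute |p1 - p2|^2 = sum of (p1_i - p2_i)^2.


p1 - p2 = (3, 0, -7)
|p1 - p2|^2 = 3^2 + 0^2 + (-7)^2
= 9 + 0 + 49
= 58


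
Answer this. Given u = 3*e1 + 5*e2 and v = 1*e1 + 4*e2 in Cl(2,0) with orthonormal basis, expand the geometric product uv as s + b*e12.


Expand: (3*e1 + 5*e2)(1*e1 + 4*e2)
= 3*1*e1e1 + 3*4*e1e2 + 5*1*e2e1 + 5*4*e2e2
Using e1^2 = e2^2 = 1, e2e1 = -e1e2:
Scalar part s = 3*1 + 5*4 = 3 + 20 = 23
Bivector part b = 3*4 - 5*1 = 12 - 5 = 7
uv = 23 + 7*e12


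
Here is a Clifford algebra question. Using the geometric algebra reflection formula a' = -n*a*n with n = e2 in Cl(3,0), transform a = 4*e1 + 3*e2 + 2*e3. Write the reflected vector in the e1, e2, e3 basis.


Reflection formula: a' = -n*a*n, with n = e2 (unit vector, n^2 = 1).
For reflection through hyperplane perp to e2:
The component along e2 flips sign, others stay.
a = (4, 3, 2)
a' = (4, -3, 2)
a' = 4*e1 - 3*e2 + 2*e3


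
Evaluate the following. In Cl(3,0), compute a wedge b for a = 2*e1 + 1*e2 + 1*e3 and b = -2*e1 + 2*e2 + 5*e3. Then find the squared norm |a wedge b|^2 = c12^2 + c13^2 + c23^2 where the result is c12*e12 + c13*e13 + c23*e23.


a wedge b = (a1*b2 - a2*b1)*e12 + (a1*b3 - a3*b1)*e13 + (a2*b3 - a3*b2)*e23
e12 coeff: 2*2 - 1*(-2) = 4 - (-2) = 6
e13 coeff: 2*5 - 1*(-2) = 10 - (-2) = 12
e23 coeff: 1*5 - 1*2 = 5 - 2 = 3
|a wedge b|^2 = 6^2 + 12^2 + 3^2
= 36 + 144 + 9
= 189


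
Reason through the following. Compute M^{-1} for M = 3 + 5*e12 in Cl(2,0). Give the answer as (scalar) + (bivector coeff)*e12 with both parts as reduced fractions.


M = 3 + 5*e12, where e12^2 = -1.
Since M commutes with its reverse ~M = a - b*e12, M * ~M = a^2 - b^2*e12^2 = a^2 + b^2.
So M^{-1} = ~M / (a^2 + b^2) = (a - b*e12)/(a^2 + b^2).
a^2 + b^2 = 9 + 25 = 34
Scalar part = 3/34 = 3/34
Bivector coeff = -5/34 = -5/34
M^{-1} = 3/34 - 5/34*e12


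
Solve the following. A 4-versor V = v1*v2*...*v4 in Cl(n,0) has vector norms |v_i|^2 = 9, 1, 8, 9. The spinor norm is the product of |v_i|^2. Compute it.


Spinor norm N(V) = |v1|^2 * |v2|^2 * ... * |v4|^2
= 9 * 1 * 8 * 9
Running product: 9, 9, 72, 648
N(V) = 648


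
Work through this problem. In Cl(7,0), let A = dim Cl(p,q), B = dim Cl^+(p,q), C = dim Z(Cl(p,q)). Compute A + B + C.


n = 7 + 0 = 7
Total dim = 2^7 = 128
Even subalgebra dim = 2^6 = 64
n is odd, so center dim = 2
Sum = 128 + 64 + 2 = 194


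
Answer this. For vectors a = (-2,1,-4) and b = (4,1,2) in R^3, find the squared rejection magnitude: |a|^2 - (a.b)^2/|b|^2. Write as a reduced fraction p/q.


|a|^2 = (-2)^2 + 1^2 + (-4)^2 = 21
|b|^2 = 4^2 + 1^2 + 2^2 = 21
a . b = (-2)*4 + 1*1 + (-4)*2 = -15
(a.b)^2 = (-15)^2 = 225
|rej|^2 = 21 - 225/21
= (441 - 225)/21
= 216/21
In lowest terms: 72/7


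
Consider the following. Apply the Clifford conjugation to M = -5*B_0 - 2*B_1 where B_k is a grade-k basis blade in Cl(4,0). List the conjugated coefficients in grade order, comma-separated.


Clifford conjugate sign for grade k: (-1)^(k(k+1)/2)
Grade 0: (-1)^(0*1/2) = (-1)^0 = 1, coeff -5 -> -5
Grade 1: (-1)^(1*2/2) = (-1)^1 = -1, coeff -2 -> 2
Conjugated coefficients: -5, 2


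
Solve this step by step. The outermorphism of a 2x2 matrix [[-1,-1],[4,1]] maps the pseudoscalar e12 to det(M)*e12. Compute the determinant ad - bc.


The outermorphism of a linear map f sends e1^e2 to f(e1)^f(e2).
f(e1) = -1*e1 + 4*e2
f(e2) = -1*e1 + 1*e2
f(e1) ^ f(e2) = (-1*e1 + 4*e2) ^ (-1*e1 + 1*e2)
= (-1)*1*e12 + 4*(-1)*e21
= (-1 - (-4))*e12
= 3*e12
Coefficient = 3


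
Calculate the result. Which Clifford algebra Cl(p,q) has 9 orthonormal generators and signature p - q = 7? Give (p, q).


We need p + q = 9 and p - q = 7.
Adding: 2p = 9 + 7 = 16, so p = 8.
Then q = 9 - 8 = 1.
(p, q) = (8, 1)


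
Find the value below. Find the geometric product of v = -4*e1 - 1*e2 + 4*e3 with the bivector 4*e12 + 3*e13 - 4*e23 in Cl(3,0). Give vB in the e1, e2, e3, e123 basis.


vB has grade-1 (vector) and grade-3 (trivector) parts: vB = (v _| B) + (v ^ B).
Vector part <vB>_1:
  e1: -v2*b12 - v3*b13 = -(-1)*(4) - (4)*(3) = -8
  e2: v1*b12 - v3*b23 = (-4)*(4) - (4)*(-4) = 0
  e3: v1*b13 + v2*b23 = (-4)*(3) + (-1)*(-4) = -8
Trivector part <vB>_3:
  e123: v1*b23 - v2*b13 + v3*b12 = (-4)*(-4) - (-1)*(3) + (4)*(4) = 35
vB = -8*e1 + 0*e2 - 8*e3 + 35*e123


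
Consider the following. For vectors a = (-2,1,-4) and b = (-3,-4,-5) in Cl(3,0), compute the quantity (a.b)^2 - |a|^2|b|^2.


a . b = (-2)*(-3) + 1*(-4) + (-4)*(-5)
= 6 + (-4) + 20 = 22
|a|^2 = (-2)^2 + 1^2 + (-4)^2 = 21
|b|^2 = (-3)^2 + (-4)^2 + (-5)^2 = 50
(a.b)^2 = 22^2 = 484
|a|^2 * |b|^2 = 21 * 50 = 1050
Result = 484 - 1050 = -566


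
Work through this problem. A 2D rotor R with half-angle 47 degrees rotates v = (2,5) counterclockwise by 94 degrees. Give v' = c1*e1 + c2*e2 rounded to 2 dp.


Rotor R = cos(47deg) - sin(47deg)*e12
Rotation angle theta = 2 * 47 = 94 degrees
v' = R*v*~R rotates v by theta.
cos(94deg) = -0.0698, sin(94deg) = 0.9976
v'_1 = 2*cos(94deg) - 5*sin(94deg)
= 2*(-0.0698) - 5*0.9976
= -5.13
v'_2 = 2*sin(94deg) + 5*cos(94deg)
= 2*0.9976 + 5*(-0.0698)
= 1.65
v' = -5.13*e1 + 1.65*e2


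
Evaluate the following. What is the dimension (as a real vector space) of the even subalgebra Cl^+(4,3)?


Even subalgebra dimension = 2^(n-1)
n = 4 + 3 = 7
2^(7 - 1) = 2^6 = 64
Verification: sum of C(7,k) for even k = 1 + 21 + 35 + 7 = 64
Result = 64


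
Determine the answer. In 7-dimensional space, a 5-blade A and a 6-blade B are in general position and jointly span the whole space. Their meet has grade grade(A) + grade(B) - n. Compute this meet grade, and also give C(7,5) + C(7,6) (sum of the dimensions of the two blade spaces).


Meet grade = grade(A) + grade(B) - n
= 5 + 6 - 7 = 4
C(7,5) = 21
C(7,6) = 7
dim_A + dim_B = 21 + 7 = 28


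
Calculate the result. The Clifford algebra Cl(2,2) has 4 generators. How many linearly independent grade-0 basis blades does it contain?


Number of grade-k basis blades in Cl(p,q) with n = p + q is C(n, k).
n = 2 + 2 = 4
C(4, 0) = 4! / (0! * 4!)
= 24 / (1 * 24)
= 1


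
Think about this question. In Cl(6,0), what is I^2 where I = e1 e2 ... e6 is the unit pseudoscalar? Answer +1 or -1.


The pseudoscalar I = e1...e_n (product of all n generators) of Cl(p,q) satisfies I^2 = (-1)^(q + n(n-1)/2).
p = 6, q = 0, n = p + q = 6
n(n-1)/2 = 6 * 5 / 2 = 15
Exponent = q + n(n-1)/2 = 0 + 15 = 15
I^2 = (-1)^15 = -1


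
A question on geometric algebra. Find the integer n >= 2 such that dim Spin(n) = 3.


dim Spin(n) = dim so(n) = n(n-1)/2.
Solve n(n-1)/2 = 3, i.e. n^2 - n - 6 = 0.
Discriminant = 1 + 8*3 = 25
n = (1 + sqrt(25))/2 = (1 + 5)/2 = 3


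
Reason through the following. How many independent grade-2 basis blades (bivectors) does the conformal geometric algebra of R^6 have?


The conformal model of R^6 uses Cl(7,1) with m = 6 + 2 = 8 generators.
Number of grade-2 blades = C(m, 2) = C(8, 2)
= 8*7/2 = 28


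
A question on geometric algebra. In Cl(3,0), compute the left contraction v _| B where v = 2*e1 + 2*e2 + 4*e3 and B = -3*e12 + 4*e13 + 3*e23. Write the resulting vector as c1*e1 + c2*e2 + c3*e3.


Left contraction v _| B = <vB>_1 (grade-1 part of the geometric product vB).
Using e1_|e12 = e2, e2_|e12 = -e1, e1_|e13 = e3, e3_|e13 = -e1, e2_|e23 = e3, e3_|e23 = -e2:
e1 coeff: -v2*b12 - v3*b13 = -(2)*(-3) - (4)*(4) = -10
e2 coeff: v1*b12 - v3*b23 = (2)*(-3) - (4)*(3) = -18
e3 coeff: v1*b13 + v2*b23 = (2)*(4) + (2)*(3) = 14
v _| B = -10*e1 - 18*e2 + 14*e3


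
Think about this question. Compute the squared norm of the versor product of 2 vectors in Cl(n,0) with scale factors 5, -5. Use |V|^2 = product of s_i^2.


Each vector v_i has |v_i|^2 = s_i^2
Squared scales: 5^2 = 25, (-5)^2 = 25
|V|^2 = 25 * 25
= 625


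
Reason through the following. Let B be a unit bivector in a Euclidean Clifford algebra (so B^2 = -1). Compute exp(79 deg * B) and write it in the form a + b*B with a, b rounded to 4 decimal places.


For a unit bivector B with B^2 = -1, the exponential series gives
e^(theta*B) = cos(theta) + sin(theta)*B (the GA analogue of Euler's formula).
theta = 79 degrees = 1.37881 rad
cos(79 deg) = 0.1908
sin(79 deg) = 0.9816
exp(theta*B) = 0.1908 + 0.9816*B


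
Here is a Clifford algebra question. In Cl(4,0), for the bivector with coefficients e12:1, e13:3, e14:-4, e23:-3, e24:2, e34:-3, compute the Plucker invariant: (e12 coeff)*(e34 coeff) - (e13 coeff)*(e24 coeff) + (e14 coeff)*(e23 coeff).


Plucker relation: af - be + cd
a*f = 1*(-3) = -3
b*e = 3*2 = 6
c*d = (-4)*(-3) = 12
af - be + cd = -3 - 6 + 12
= 3


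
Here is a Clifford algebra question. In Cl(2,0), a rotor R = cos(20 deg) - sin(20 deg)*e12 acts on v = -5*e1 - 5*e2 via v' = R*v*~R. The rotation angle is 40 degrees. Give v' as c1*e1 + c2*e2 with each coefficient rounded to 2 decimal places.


Rotor R = cos(20deg) - sin(20deg)*e12
Rotation angle theta = 2 * 20 = 40 degrees
v' = R*v*~R rotates v by theta.
cos(40deg) = 0.7660, sin(40deg) = 0.6428
v'_1 = -5*cos(40deg) - (-5)*sin(40deg)
= -5*0.7660 - (-5)*0.6428
= -0.62
v'_2 = -5*sin(40deg) + (-5)*cos(40deg)
= -5*0.6428 + (-5)*0.7660
= -7.04
v' = -0.62*e1 - 7.04*e2


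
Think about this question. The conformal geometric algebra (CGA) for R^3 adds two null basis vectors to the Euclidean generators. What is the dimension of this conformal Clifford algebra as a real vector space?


The conformal model of R^3 uses Cl(4,1): the 3 Euclidean generators plus two extra orthogonal generators e+ (e+^2 = +1) and e- (e-^2 = -1), from which the null vectors e0, einf are built.
Number of generators m = 3 + 2 = 5.
dim Cl(p,q) = 2^m = 2^5 = 32


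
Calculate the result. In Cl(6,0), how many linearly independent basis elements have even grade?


Even subalgebra dimension = 2^(n-1)
n = 6 + 0 = 6
2^(6 - 1) = 2^5 = 32
Verification: sum of C(6,k) for even k = 1 + 15 + 15 + 1 = 32
Result = 32


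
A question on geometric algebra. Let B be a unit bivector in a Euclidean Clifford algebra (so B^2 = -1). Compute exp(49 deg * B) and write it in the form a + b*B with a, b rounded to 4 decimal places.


For a unit bivector B with B^2 = -1, the exponential series gives
e^(theta*B) = cos(theta) + sin(theta)*B (the GA analogue of Euler's formula).
theta = 49 degrees = 0.855211 rad
cos(49 deg) = 0.6561
sin(49 deg) = 0.7547
exp(theta*B) = 0.6561 + 0.7547*B


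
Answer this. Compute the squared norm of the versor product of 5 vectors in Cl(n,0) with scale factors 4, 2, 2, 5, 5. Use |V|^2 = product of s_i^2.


Each vector v_i has |v_i|^2 = s_i^2
Squared scales: 4^2 = 16, 2^2 = 4, 2^2 = 4, 5^2 = 25, 5^2 = 25
|V|^2 = 16 * 4 * 4 * 25 * 25
= 160000


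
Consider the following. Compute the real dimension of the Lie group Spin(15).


Spin(n) double-covers SO(n); both have Lie algebra so(n) of dimension n(n-1)/2.
n = 15
n(n-1) = 15 * 14 = 210
dim Spin(15) = 210/2 = 105


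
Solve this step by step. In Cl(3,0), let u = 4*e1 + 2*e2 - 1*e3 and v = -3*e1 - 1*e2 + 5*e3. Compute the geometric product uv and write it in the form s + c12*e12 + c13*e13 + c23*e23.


In Cl(3,0): e_i^2 = 1, e_ie_j = -e_je_i for i != j.
Scalar part = u . v = 4*(-3) + 2*(-1) + (-1)*5
= -12 + (-2) + (-5) = -19
e12 coeff = 4*(-1) - 2*(-3) = -4 - (-6) = 2
e13 coeff = 4*5 - (-1)*(-3) = 20 - 3 = 17
e23 coeff = 2*5 - (-1)*(-1) = 10 - 1 = 9
uv = -19 + 2*e12 + 17*e13 + 9*e23


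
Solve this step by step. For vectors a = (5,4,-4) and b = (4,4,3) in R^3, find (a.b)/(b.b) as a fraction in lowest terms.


Projection coefficient = (a . b) / (b . b)
a . b = 5*4 + 4*4 + (-4)*3
= 20 + 16 + (-12) = 24
b . b = 4^2 + 4^2 + 3^2
= 16 + 16 + 9 = 41
Coefficient = 24/41
In lowest terms: 24/41


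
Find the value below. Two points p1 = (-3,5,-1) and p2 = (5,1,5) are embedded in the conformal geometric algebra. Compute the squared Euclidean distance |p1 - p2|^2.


p1 - p2 = (-8, 4, -6)
|p1 - p2|^2 = (-8)^2 + 4^2 + (-6)^2
= 64 + 16 + 36
= 116


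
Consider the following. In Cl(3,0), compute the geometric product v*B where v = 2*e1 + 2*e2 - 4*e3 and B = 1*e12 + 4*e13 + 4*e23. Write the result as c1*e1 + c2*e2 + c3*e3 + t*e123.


vB has grade-1 (vector) and grade-3 (trivector) parts: vB = (v _| B) + (v ^ B).
Vector part <vB>_1:
  e1: -v2*b12 - v3*b13 = -(2)*(1) - (-4)*(4) = 14
  e2: v1*b12 - v3*b23 = (2)*(1) - (-4)*(4) = 18
  e3: v1*b13 + v2*b23 = (2)*(4) + (2)*(4) = 16
Trivector part <vB>_3:
  e123: v1*b23 - v2*b13 + v3*b12 = (2)*(4) - (2)*(4) + (-4)*(1) = -4
vB = 14*e1 + 18*e2 + 16*e3 - 4*e123


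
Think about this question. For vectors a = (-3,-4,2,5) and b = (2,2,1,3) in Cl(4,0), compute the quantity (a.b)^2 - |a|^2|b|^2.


a . b = (-3)*2 + (-4)*2 + 2*1 + 5*3
= -6 + (-8) + 2 + 15 = 3
|a|^2 = (-3)^2 + (-4)^2 + 2^2 + 5^2 = 54
|b|^2 = 2^2 + 2^2 + 1^2 + 3^2 = 18
(a.b)^2 = 3^2 = 9
|a|^2 * |b|^2 = 54 * 18 = 972
Result = 9 - 972 = -963


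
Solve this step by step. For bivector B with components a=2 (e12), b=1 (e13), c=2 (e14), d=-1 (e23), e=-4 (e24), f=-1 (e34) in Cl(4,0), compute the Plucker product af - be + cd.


Plucker relation: af - be + cd
a*f = 2*(-1) = -2
b*e = 1*(-4) = -4
c*d = 2*(-1) = -2
af - be + cd = -2 - (-4) + (-2)
= 0


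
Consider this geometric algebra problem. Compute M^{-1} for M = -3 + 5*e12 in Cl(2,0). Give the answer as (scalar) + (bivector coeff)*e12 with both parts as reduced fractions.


M = -3 + 5*e12, where e12^2 = -1.
Since M commutes with its reverse ~M = a - b*e12, M * ~M = a^2 - b^2*e12^2 = a^2 + b^2.
So M^{-1} = ~M / (a^2 + b^2) = (a - b*e12)/(a^2 + b^2).
a^2 + b^2 = 9 + 25 = 34
Scalar part = -3/34 = -3/34
Bivector coeff = -5/34 = -5/34
M^{-1} = -3/34 - 5/34*e12


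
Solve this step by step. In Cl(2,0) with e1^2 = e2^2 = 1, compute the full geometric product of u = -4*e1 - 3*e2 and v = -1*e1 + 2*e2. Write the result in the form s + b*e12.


Expand: (-4*e1 - 3*e2)(-1*e1 + 2*e2)
= (-4)*(-1)*e1e1 + (-4)*2*e1e2 + (-3)*(-1)*e2e1 + (-3)*2*e2e2
Using e1^2 = e2^2 = 1, e2e1 = -e1e2:
Scalar part s = (-4)*(-1) + (-3)*2 = 4 + (-6) = -2
Bivector part b = (-4)*2 - (-3)*(-1) = -8 - 3 = -11
uv = -2 - 11*e12


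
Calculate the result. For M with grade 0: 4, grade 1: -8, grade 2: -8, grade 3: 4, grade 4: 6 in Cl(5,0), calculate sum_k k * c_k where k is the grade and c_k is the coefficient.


Grade-weighted sum = sum of grade_k * coefficient_k
0*4 = 0
1*(-8) = -8
2*(-8) = -16
3*4 = 12
4*6 = 24
Total = 0 + (-8) + (-16) + 12 + 24 = 12


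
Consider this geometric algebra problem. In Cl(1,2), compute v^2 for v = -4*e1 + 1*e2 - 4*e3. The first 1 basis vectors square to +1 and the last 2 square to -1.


v^2 = sum of c_i^2 * e_i^2
Positive signature terms (e_i^2 = +1): (-4)^2 = 16
Negative signature terms (e_j^2 = -1): 1^2 + (-4)^2 = 17
v^2 = 16 - 17 = -1


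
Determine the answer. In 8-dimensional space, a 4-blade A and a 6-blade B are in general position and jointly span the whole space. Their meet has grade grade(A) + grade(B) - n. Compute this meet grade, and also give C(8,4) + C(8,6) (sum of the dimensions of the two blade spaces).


Meet grade = grade(A) + grade(B) - n
= 4 + 6 - 8 = 2
C(8,4) = 70
C(8,6) = 28
dim_A + dim_B = 70 + 28 = 98


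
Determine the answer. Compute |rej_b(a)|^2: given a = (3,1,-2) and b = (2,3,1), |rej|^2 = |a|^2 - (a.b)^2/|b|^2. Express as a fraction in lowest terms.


|a|^2 = 3^2 + 1^2 + (-2)^2 = 14
|b|^2 = 2^2 + 3^2 + 1^2 = 14
a . b = 3*2 + 1*3 + (-2)*1 = 7
(a.b)^2 = 7^2 = 49
|rej|^2 = 14 - 49/14
= (196 - 49)/14
= 147/14
In lowest terms: 21/2


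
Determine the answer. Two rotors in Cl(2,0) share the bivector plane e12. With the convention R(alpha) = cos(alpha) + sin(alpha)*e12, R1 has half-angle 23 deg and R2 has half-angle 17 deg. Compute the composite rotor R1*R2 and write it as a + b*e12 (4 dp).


Same-plane rotors commute and their half-angles add:
R1*R2 = cos(a1 + a2) + sin(a1 + a2)*e12.
a1 + a2 = 23 + 17 = 40 deg
cos(40 deg) = 0.7660
sin(40 deg) = 0.6428
R1*R2 = 0.7660 + 0.6428*e12


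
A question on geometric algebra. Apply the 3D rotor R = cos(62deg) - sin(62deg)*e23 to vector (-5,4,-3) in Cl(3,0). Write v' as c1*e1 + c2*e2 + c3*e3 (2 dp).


Rotor R = cos(62deg) - sin(62deg)*e23
Rotation angle theta = 2 * 62 = 124 degrees in the e23 plane (e2 -> e3).
The component perpendicular to the plane (e1) is invariant: v'_1 = v1 = -5.00
cos(124deg) = -0.5592, sin(124deg) = 0.8290
v'_2 = v2*cos(theta) - v3*sin(theta) = 4*(-0.5592) - (-3)*0.8290 = 0.25
v'_3 = v2*sin(theta) + v3*cos(theta) = 4*0.8290 + (-3)*(-0.5592) = 4.99
v' = -5.00*e1 + 0.25*e2 + 4.99*e3


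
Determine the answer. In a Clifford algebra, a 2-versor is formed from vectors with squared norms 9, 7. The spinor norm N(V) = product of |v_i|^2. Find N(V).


Spinor norm N(V) = |v1|^2 * |v2|^2 * ... * |v2|^2
= 9 * 7
Running product: 9, 63
N(V) = 63


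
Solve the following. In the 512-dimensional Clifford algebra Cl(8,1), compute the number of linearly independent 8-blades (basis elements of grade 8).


Number of grade-k basis blades in Cl(p,q) with n = p + q is C(n, k).
n = 8 + 1 = 9
C(9, 8) = 9! / (8! * 1!)
= 362880 / (40320 * 1)
= 9


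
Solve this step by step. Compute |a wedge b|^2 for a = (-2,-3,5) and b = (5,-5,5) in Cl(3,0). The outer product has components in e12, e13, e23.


a wedge b = (a1*b2 - a2*b1)*e12 + (a1*b3 - a3*b1)*e13 + (a2*b3 - a3*b2)*e23
e12 coeff: (-2)*(-5) - (-3)*5 = 10 - (-15) = 25
e13 coeff: (-2)*5 - 5*5 = -10 - 25 = -35
e23 coeff: (-3)*5 - 5*(-5) = -15 - (-25) = 10
|a wedge b|^2 = 25^2 + (-35)^2 + 10^2
= 625 + 1225 + 100
= 1950


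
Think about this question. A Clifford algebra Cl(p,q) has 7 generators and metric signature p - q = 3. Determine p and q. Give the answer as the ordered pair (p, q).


We need p + q = 7 and p - q = 3.
Adding: 2p = 7 + 3 = 10, so p = 5.
Then q = 7 - 5 = 2.
(p, q) = (5, 2)


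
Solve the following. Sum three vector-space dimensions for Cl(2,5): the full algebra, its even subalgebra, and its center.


n = 2 + 5 = 7
Total dim = 2^7 = 128
Even subalgebra dim = 2^6 = 64
n is odd, so center dim = 2
Sum = 128 + 64 + 2 = 194


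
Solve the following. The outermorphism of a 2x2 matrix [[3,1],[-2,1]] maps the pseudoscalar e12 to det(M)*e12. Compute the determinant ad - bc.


The outermorphism of a linear map f sends e1^e2 to f(e1)^f(e2).
f(e1) = 3*e1 - 2*e2
f(e2) = 1*e1 + 1*e2
f(e1) ^ f(e2) = (3*e1 - 2*e2) ^ (1*e1 + 1*e2)
= 3*1*e12 + (-2)*1*e21
= (3 - (-2))*e12
= 5*e12
Coefficient = 5


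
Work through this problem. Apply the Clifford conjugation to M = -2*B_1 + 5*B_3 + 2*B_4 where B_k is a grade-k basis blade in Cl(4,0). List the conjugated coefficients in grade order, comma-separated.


Clifford conjugate sign for grade k: (-1)^(k(k+1)/2)
Grade 1: (-1)^(1*2/2) = (-1)^1 = -1, coeff -2 -> 2
Grade 3: (-1)^(3*4/2) = (-1)^6 = 1, coeff 5 -> 5
Grade 4: (-1)^(4*5/2) = (-1)^10 = 1, coeff 2 -> 2
Conjugated coefficients: 2, 5, 2


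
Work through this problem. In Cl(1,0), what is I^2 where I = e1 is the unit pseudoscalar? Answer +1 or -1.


The pseudoscalar I = e1...e_n (product of all n generators) of Cl(p,q) satisfies I^2 = (-1)^(q + n(n-1)/2).
p = 1, q = 0, n = p + q = 1
n(n-1)/2 = 1 * 0 / 2 = 0
Exponent = q + n(n-1)/2 = 0 + 0 = 0
I^2 = (-1)^0 = +1


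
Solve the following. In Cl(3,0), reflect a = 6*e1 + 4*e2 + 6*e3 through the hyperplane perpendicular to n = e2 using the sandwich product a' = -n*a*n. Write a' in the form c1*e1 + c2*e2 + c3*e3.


Reflection formula: a' = -n*a*n, with n = e2 (unit vector, n^2 = 1).
For reflection through hyperplane perp to e2:
The component along e2 flips sign, others stay.
a = (6, 4, 6)
a' = (6, -4, 6)
a' = 6*e1 - 4*e2 + 6*e3


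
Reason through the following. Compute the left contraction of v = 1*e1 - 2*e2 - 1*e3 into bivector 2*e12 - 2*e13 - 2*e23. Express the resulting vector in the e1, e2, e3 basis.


Left contraction v _| B = <vB>_1 (grade-1 part of the geometric product vB).
Using e1_|e12 = e2, e2_|e12 = -e1, e1_|e13 = e3, e3_|e13 = -e1, e2_|e23 = e3, e3_|e23 = -e2:
e1 coeff: -v2*b12 - v3*b13 = -(-2)*(2) - (-1)*(-2) = 2
e2 coeff: v1*b12 - v3*b23 = (1)*(2) - (-1)*(-2) = 0
e3 coeff: v1*b13 + v2*b23 = (1)*(-2) + (-2)*(-2) = 2
v _| B = 2*e1 + 0*e2 + 2*e3


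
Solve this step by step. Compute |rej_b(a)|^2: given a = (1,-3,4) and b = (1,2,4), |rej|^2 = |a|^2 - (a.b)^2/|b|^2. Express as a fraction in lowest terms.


|a|^2 = 1^2 + (-3)^2 + 4^2 = 26
|b|^2 = 1^2 + 2^2 + 4^2 = 21
a . b = 1*1 + (-3)*2 + 4*4 = 11
(a.b)^2 = 11^2 = 121
|rej|^2 = 26 - 121/21
= (546 - 121)/21
= 425/21
In lowest terms: 425/21


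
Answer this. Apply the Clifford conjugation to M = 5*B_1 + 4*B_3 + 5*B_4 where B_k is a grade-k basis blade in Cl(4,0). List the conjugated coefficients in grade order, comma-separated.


Clifford conjugate sign for grade k: (-1)^(k(k+1)/2)
Grade 1: (-1)^(1*2/2) = (-1)^1 = -1, coeff 5 -> -5
Grade 3: (-1)^(3*4/2) = (-1)^6 = 1, coeff 4 -> 4
Grade 4: (-1)^(4*5/2) = (-1)^10 = 1, coeff 5 -> 5
Conjugated coefficients: -5, 4, 5


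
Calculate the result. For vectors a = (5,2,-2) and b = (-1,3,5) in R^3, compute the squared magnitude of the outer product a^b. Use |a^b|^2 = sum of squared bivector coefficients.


a wedge b = (a1*b2 - a2*b1)*e12 + (a1*b3 - a3*b1)*e13 + (a2*b3 - a3*b2)*e23
e12 coeff: 5*3 - 2*(-1) = 15 - (-2) = 17
e13 coeff: 5*5 - (-2)*(-1) = 25 - 2 = 23
e23 coeff: 2*5 - (-2)*3 = 10 - (-6) = 16
|a wedge b|^2 = 17^2 + 23^2 + 16^2
= 289 + 529 + 256
= 1074


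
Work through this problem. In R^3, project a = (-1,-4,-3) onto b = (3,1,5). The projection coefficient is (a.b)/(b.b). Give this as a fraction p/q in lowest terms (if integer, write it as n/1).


Projection coefficient = (a . b) / (b . b)
a . b = (-1)*3 + (-4)*1 + (-3)*5
= -3 + (-4) + (-15) = -22
b . b = 3^2 + 1^2 + 5^2
= 9 + 1 + 25 = 35
Coefficient = -22/35
In lowest terms: -22/35


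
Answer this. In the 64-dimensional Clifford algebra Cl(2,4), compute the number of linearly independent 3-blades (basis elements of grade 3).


Number of grade-k basis blades in Cl(p,q) with n = p + q is C(n, k).
n = 2 + 4 = 6
C(6, 3) = 6! / (3! * 3!)
= 720 / (6 * 6)
= 20


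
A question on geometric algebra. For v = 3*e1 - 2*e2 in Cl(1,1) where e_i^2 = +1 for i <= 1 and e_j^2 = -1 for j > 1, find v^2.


v^2 = sum of c_i^2 * e_i^2
Positive signature terms (e_i^2 = +1): 3^2 = 9
Negative signature terms (e_j^2 = -1): (-2)^2 = 4
v^2 = 9 - 4 = 5
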